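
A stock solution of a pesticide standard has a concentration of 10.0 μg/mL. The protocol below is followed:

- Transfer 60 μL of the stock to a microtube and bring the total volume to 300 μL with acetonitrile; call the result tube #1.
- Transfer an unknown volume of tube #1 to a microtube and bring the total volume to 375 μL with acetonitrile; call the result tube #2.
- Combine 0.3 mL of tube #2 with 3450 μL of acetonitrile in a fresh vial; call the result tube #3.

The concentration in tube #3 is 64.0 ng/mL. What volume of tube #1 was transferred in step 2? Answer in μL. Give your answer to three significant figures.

150 μL

Step 1: 60 μL brought to 300 μL → factor 300/60 = 5
Step 2: v brought to 375 μL → factor = 375 μL/v
Step 3: 0.3 mL + 3450 μL = 3.75 mL total → factor 3.75/0.3 = 12.5
Product of known-step factors = 62.5
Overall factor = 10.0 μg/mL / (64.0 ng/mL) = 156.25
Step-2 factor = 156.25 / 62.5 = 2.5
v = 375 μL / 2.5 = 150 μL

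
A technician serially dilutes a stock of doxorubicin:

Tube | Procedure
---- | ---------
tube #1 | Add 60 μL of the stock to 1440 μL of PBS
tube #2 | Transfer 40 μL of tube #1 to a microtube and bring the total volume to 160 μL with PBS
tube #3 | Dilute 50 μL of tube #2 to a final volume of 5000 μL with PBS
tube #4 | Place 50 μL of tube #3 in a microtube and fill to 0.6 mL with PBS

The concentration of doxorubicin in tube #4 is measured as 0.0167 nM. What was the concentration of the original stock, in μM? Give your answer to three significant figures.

Step 1: 60 μL + 1440 μL = 1500 μL total → factor 1500/60 = 25
Step 2: 40 μL brought to 160 μL → factor 160/40 = 4
Step 3: 50 μL brought to 5000 μL → factor 5000/50 = 100
Step 4: 50 μL brought to 0.6 mL → factor 600/50 = 12
Overall dilution factor = 25 × 4 × 100 × 12 = 1.2 × 10^5
Stock = 0.0167 nM × 1.2 × 10^5 = 2004 nM = 2.00 μM

2.00 μM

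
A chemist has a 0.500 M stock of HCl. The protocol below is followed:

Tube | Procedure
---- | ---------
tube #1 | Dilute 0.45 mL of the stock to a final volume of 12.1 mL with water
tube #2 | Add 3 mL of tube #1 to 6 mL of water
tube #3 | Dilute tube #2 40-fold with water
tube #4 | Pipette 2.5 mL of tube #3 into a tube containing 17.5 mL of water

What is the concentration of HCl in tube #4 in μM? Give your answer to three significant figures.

Step 1: 0.45 mL brought to 12.1 mL → factor 12.1/0.45 = 26.889
Step 2: 3 mL + 6 mL = 9 mL total → factor 9/3 = 3
Step 3: 40-fold → factor 40
Step 4: 2.5 mL + 17.5 mL = 20 mL total → factor 20/2.5 = 8
Overall dilution factor = 26.889 × 3 × 40 × 8 = 25813
Final = 0.500 M / 25813 = 1.937 × 10^-5 M = 19.4 μM

19.4 μM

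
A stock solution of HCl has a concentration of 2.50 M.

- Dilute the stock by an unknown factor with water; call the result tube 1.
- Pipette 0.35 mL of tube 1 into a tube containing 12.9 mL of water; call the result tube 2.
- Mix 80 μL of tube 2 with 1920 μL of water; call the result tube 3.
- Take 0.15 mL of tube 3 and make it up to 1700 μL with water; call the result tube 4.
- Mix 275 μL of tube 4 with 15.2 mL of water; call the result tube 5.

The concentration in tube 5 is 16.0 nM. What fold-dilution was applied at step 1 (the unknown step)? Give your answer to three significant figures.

259-fold

Step 1: unknown factor x
Step 2: 0.35 mL + 12.9 mL = 13.25 mL total → factor 13.25/0.35 = 37.857
Step 3: 80 μL + 1920 μL = 2000 μL total → factor 2000/80 = 25
Step 4: 0.15 mL brought to 1700 μL → factor 1.7/0.15 = 11.333
Step 5: 275 μL + 15.2 mL = 15475 μL total → factor 15475/275 = 56.273
Product of known-step factors = 6.0359 × 10^5
Overall factor = 2.50 M / (16.0 nM) = 1.5625 × 10^8
x = 1.5625 × 10^8 / 6.0359 × 10^5 = 259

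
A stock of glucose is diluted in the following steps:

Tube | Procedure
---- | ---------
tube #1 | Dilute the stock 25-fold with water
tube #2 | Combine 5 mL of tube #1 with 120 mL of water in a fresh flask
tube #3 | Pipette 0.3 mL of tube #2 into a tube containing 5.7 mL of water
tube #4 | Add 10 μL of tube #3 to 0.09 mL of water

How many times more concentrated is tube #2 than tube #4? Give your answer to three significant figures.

200

Step 1: 25-fold → factor 25
Step 2: 5 mL + 120 mL = 125 mL total → factor 125/5 = 25
Step 3: 0.3 mL + 5.7 mL = 6 mL total → factor 6/0.3 = 20
Step 4: 10 μL + 0.09 mL = 100 μL total → factor 100/10 = 10
Dilution factor to tube #2 = 625; to tube #4 = 1.25 × 10^5
[tube #2]/[tube #4] = (factor to tube #4)/(factor to tube #2) = 1.25 × 10^5/625 = 200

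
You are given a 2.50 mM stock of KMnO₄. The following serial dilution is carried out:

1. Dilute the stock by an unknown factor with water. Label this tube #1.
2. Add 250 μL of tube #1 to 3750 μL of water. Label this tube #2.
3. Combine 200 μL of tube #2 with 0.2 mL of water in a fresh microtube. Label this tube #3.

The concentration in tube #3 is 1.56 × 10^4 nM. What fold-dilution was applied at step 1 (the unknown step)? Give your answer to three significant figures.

5.01-fold

Step 1: unknown factor x
Step 2: 250 μL + 3750 μL = 4000 μL total → factor 4000/250 = 16
Step 3: 200 μL + 0.2 mL = 400 μL total → factor 400/200 = 2
Product of known-step factors = 32
Overall factor = 2.50 mM / (1.56 × 10^4 nM) = 160.26
x = 160.26 / 32 = 5.01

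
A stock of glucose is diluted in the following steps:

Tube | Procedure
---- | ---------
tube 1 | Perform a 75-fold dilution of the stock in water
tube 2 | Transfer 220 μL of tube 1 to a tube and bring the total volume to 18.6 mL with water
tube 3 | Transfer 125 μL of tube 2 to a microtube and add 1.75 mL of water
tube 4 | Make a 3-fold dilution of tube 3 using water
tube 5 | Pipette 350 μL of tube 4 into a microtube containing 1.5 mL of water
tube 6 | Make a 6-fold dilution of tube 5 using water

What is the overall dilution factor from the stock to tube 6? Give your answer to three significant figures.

Step 1: 75-fold → factor 75
Step 2: 220 μL brought to 18.6 mL → factor 18600/220 = 84.545
Step 3: 125 μL + 1.75 mL = 1875 μL total → factor 1875/125 = 15
Step 4: 3-fold → factor 3
Step 5: 350 μL + 1.5 mL = 1850 μL total → factor 1850/350 = 5.2857
Step 6: 6-fold → factor 6
Overall dilution factor = 75 × 84.545 × 15 × 3 × 5.2857 × 6 = 9.0494 × 10^6

9.05 × 10^6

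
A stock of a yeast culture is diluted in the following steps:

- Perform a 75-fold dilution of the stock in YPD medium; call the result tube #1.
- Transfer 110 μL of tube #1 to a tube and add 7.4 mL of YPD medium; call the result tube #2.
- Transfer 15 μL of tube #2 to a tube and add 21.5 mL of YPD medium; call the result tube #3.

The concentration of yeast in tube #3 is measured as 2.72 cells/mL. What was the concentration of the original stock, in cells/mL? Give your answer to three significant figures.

2.00 × 10^7 cells/mL

Step 1: 75-fold → factor 75
Step 2: 110 μL + 7.4 mL = 7510 μL total → factor 7510/110 = 68.273
Step 3: 15 μL + 21.5 mL = 21515 μL total → factor 21515/15 = 1434.3
Overall dilution factor = 75 × 68.273 × 1434.3 = 7.3444 × 10^6
Stock = 2.72 cells/mL × 7.3444 × 10^6 = 2.00 × 10^7 cells/mL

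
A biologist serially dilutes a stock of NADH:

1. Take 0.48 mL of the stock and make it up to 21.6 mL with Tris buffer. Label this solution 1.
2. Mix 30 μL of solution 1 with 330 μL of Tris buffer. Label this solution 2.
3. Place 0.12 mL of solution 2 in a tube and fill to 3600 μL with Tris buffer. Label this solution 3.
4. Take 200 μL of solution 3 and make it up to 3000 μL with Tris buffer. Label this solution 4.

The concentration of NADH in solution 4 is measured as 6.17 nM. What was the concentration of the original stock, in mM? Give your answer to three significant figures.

1.50 mM

Step 1: 0.48 mL brought to 21.6 mL → factor 21.6/0.48 = 45
Step 2: 30 μL + 330 μL = 360 μL total → factor 360/30 = 12
Step 3: 0.12 mL brought to 3600 μL → factor 3.6/0.12 = 30
Step 4: 200 μL brought to 3000 μL → factor 3000/200 = 15
Overall dilution factor = 45 × 12 × 30 × 15 = 2.43 × 10^5
Stock = 6.17 nM × 2.43 × 10^5 = 1.499 × 10^6 nM = 1.50 mM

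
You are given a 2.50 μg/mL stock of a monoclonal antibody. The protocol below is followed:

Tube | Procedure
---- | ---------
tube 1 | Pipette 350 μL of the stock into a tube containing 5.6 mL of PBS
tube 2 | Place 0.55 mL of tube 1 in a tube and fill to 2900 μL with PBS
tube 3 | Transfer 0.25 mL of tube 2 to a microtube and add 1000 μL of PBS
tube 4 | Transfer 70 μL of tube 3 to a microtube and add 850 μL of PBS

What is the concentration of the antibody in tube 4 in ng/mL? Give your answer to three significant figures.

0.424 ng/mL

Step 1: 350 μL + 5.6 mL = 5950 μL total → factor 5950/350 = 17
Step 2: 0.55 mL brought to 2900 μL → factor 2.9/0.55 = 5.2727
Step 3: 0.25 mL + 1000 μL = 1.25 mL total → factor 1.25/0.25 = 5
Step 4: 70 μL + 850 μL = 920 μL total → factor 920/70 = 13.143
Overall dilution factor = 17 × 5.2727 × 5 × 13.143 = 5890.4
Final = 2.50 μg/mL / 5890.4 = 0.0004244 μg/mL = 0.424 ng/mL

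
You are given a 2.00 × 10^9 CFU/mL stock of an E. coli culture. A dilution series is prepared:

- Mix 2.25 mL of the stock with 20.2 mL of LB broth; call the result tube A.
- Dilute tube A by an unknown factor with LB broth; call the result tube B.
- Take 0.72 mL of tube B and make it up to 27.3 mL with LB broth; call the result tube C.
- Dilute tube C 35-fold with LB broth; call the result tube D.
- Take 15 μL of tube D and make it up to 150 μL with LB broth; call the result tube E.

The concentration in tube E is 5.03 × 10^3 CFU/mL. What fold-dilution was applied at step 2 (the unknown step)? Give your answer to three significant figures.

Step 1: 2.25 mL + 20.2 mL = 22.45 mL total → factor 22.45/2.25 = 9.9778
Step 2: unknown factor x
Step 3: 0.72 mL brought to 27.3 mL → factor 27.3/0.72 = 37.917
Step 4: 35-fold → factor 35
Step 5: 15 μL brought to 150 μL → factor 150/15 = 10
Product of known-step factors = 1.3241 × 10^5
Overall factor = 2.00 × 10^9 CFU/mL / (5.03 × 10^3 CFU/mL) = 3.9761 × 10^5
x = 3.9761 × 10^5 / 1.3241 × 10^5 = 3.00

3.00-fold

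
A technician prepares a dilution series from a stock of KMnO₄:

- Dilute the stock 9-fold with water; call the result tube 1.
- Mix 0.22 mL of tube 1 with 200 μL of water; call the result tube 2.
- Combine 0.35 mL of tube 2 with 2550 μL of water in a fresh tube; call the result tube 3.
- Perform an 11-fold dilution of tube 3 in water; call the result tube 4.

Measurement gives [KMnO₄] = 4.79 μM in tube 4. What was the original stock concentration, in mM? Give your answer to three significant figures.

Step 1: 9-fold → factor 9
Step 2: 0.22 mL + 200 μL = 0.42 mL total → factor 0.42/0.22 = 1.9091
Step 3: 0.35 mL + 2550 μL = 2.9 mL total → factor 2.9/0.35 = 8.2857
Step 4: 11-fold → factor 11
Overall dilution factor = 9 × 1.9091 × 8.2857 × 11 = 1566
Stock = 4.79 μM × 1566 = 7501 μM = 7.50 mM

7.50 mM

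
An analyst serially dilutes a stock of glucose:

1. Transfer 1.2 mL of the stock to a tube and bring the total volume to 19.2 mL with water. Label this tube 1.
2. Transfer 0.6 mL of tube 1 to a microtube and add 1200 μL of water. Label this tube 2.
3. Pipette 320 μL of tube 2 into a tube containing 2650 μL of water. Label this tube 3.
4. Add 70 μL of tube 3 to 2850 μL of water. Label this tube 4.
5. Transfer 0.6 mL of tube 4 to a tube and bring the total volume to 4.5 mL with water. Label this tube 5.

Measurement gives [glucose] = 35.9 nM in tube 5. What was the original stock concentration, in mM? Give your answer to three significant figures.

5.00 mM

Step 1: 1.2 mL brought to 19.2 mL → factor 19.2/1.2 = 16
Step 2: 0.6 mL + 1200 μL = 1.8 mL total → factor 1.8/0.6 = 3
Step 3: 320 μL + 2650 μL = 2970 μL total → factor 2970/320 = 9.2812
Step 4: 70 μL + 2850 μL = 2920 μL total → factor 2920/70 = 41.714
Step 5: 0.6 mL brought to 4.5 mL → factor 4.5/0.6 = 7.5
Overall dilution factor = 16 × 3 × 9.2812 × 41.714 × 7.5 = 1.3938 × 10^5
Stock = 35.9 nM × 1.3938 × 10^5 = 5.004 × 10^6 nM = 5.00 mM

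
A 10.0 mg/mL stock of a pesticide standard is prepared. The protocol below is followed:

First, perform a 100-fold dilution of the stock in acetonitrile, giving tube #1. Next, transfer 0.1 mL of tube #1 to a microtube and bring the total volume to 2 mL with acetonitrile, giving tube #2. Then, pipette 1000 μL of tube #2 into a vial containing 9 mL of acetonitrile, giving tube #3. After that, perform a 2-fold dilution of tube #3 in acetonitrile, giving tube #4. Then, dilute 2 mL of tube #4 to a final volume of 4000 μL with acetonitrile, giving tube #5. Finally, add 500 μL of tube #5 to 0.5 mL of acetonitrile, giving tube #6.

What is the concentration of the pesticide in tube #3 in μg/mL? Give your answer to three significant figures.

Step 1: 100-fold → factor 100
Step 2: 0.1 mL brought to 2 mL → factor 2/0.1 = 20
Step 3: 1000 μL + 9 mL = 10000 μL total → factor 10000/1000 = 10
Dilution factor through tube #3 = 100 × 20 × 10 = 20000
[tube #3] = 10.0 mg/mL / 20000 = 0.0005000 mg/mL = 0.500 μg/mL

0.500 μg/mL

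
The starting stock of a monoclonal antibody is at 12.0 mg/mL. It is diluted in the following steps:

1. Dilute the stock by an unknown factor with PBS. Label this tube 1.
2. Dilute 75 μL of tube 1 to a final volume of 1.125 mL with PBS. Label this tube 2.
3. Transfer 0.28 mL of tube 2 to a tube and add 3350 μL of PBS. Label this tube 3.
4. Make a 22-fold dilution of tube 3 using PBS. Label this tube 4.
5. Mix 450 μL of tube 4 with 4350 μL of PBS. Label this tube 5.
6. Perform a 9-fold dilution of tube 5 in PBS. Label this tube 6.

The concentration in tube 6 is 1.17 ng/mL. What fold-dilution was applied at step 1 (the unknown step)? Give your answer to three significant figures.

Step 1: unknown factor x
Step 2: 75 μL brought to 1.125 mL → factor 1125/75 = 15
Step 3: 0.28 mL + 3350 μL = 3.63 mL total → factor 3.63/0.28 = 12.964
Step 4: 22-fold → factor 22
Step 5: 450 μL + 4350 μL = 4800 μL total → factor 4800/450 = 10.667
Step 6: 9-fold → factor 9
Product of known-step factors = 4.1071 × 10^5
Overall factor = 12.0 mg/mL / (1.17 ng/mL) = 1.0256 × 10^7
x = 1.0256 × 10^7 / 4.1071 × 10^5 = 25.0

25.0-fold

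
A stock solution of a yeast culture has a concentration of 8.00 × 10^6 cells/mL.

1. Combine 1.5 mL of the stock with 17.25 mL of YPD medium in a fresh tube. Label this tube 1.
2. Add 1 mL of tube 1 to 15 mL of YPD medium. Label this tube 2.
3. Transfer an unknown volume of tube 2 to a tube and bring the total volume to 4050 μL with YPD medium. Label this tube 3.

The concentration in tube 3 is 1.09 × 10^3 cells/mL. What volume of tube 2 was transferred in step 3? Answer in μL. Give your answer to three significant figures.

Step 1: 1.5 mL + 17.25 mL = 18.75 mL total → factor 18.75/1.5 = 12.5
Step 2: 1 mL + 15 mL = 16 mL total → factor 16/1 = 16
Step 3: v brought to 4050 μL → factor = 4050 μL/v
Product of known-step factors = 200
Overall factor = 8.00 × 10^6 cells/mL / (1.09 × 10^3 cells/mL) = 7339.4
Step-3 factor = 7339.4 / 200 = 36.697
v = 4050 μL / 36.697 = 110 μL

110 μL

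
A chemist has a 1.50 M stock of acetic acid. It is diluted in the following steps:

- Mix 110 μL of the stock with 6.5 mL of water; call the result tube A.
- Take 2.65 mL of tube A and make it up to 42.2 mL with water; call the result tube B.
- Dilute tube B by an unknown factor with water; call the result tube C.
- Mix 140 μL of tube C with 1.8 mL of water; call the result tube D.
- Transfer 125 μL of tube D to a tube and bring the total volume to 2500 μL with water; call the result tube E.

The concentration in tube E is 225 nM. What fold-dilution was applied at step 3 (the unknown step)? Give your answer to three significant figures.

25.1-fold

Step 1: 110 μL + 6.5 mL = 6610 μL total → factor 6610/110 = 60.091
Step 2: 2.65 mL brought to 42.2 mL → factor 42.2/2.65 = 15.925
Step 3: unknown factor x
Step 4: 140 μL + 1.8 mL = 1940 μL total → factor 1940/140 = 13.857
Step 5: 125 μL brought to 2500 μL → factor 2500/125 = 20
Product of known-step factors = 2.652 × 10^5
Overall factor = 1.50 M / (225 nM) = 6.6667 × 10^6
x = 6.6667 × 10^6 / 2.652 × 10^5 = 25.1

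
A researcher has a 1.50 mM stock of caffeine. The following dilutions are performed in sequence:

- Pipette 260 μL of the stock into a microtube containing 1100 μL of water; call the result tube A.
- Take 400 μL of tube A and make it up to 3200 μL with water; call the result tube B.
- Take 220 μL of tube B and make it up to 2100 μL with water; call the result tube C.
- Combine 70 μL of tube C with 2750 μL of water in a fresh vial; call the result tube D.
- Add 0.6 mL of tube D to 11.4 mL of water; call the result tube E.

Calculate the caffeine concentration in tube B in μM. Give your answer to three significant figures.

35.8 μM

Step 1: 260 μL + 1100 μL = 1360 μL total → factor 1360/260 = 5.2308
Step 2: 400 μL brought to 3200 μL → factor 3200/400 = 8
Dilution factor through tube B = 5.2308 × 8 = 41.846
[tube B] = 1.50 mM / 41.846 = 0.03585 mM = 35.8 μM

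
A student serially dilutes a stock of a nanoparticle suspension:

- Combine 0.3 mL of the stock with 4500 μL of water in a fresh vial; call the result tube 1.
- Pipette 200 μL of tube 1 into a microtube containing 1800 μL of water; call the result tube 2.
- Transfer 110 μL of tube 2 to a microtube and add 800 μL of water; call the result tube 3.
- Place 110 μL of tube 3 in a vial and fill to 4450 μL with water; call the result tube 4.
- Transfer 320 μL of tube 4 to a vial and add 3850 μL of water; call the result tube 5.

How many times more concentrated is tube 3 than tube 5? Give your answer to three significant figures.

Step 1: 0.3 mL + 4500 μL = 4.8 mL total → factor 4.8/0.3 = 16
Step 2: 200 μL + 1800 μL = 2000 μL total → factor 2000/200 = 10
Step 3: 110 μL + 800 μL = 910 μL total → factor 910/110 = 8.2727
Step 4: 110 μL brought to 4450 μL → factor 4450/110 = 40.455
Step 5: 320 μL + 3850 μL = 4170 μL total → factor 4170/320 = 13.031
Dilution factor to tube 3 = 1323.6; to tube 5 = 6.9779 × 10^5
[tube 3]/[tube 5] = (factor to tube 5)/(factor to tube 3) = 6.9779 × 10^5/1323.6 = 527

527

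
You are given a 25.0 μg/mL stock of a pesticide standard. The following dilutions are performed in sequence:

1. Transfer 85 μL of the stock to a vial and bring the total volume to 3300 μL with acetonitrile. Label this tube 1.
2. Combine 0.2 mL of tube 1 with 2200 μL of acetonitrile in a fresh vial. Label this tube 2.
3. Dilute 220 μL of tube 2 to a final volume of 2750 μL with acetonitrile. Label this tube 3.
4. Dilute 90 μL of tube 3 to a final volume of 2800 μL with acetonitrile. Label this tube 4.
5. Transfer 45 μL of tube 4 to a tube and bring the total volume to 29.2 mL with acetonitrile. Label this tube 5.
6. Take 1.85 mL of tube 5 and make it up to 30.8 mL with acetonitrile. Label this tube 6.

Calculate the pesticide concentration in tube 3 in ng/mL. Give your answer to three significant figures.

Step 1: 85 μL brought to 3300 μL → factor 3300/85 = 38.824
Step 2: 0.2 mL + 2200 μL = 2.4 mL total → factor 2.4/0.2 = 12
Step 3: 220 μL brought to 2750 μL → factor 2750/220 = 12.5
Dilution factor through tube 3 = 38.824 × 12 × 12.5 = 5823.5
[tube 3] = 25.0 μg/mL / 5823.5 = 0.004293 μg/mL = 4.29 ng/mL

4.29 ng/mL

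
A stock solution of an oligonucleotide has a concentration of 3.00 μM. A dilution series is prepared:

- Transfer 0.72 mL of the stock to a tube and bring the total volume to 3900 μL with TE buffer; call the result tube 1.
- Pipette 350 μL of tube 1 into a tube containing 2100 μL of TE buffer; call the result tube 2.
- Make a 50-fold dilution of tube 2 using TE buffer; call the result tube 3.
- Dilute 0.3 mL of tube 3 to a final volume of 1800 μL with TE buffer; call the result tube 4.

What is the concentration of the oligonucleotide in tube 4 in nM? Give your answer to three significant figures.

Step 1: 0.72 mL brought to 3900 μL → factor 3.9/0.72 = 5.4167
Step 2: 350 μL + 2100 μL = 2450 μL total → factor 2450/350 = 7
Step 3: 50-fold → factor 50
Step 4: 0.3 mL brought to 1800 μL → factor 1.8/0.3 = 6
Overall dilution factor = 5.4167 × 7 × 50 × 6 = 11375
Final = 3.00 μM / 11375 = 0.0002637 μM = 0.264 nM

0.264 nM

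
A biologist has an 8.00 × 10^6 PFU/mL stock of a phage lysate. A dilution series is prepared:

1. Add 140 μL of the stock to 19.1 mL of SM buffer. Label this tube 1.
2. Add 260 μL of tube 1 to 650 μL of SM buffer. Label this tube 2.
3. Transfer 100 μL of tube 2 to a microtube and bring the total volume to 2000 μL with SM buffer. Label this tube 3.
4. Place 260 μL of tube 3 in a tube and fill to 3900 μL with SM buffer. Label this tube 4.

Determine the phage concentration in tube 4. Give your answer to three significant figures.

Step 1: 140 μL + 19.1 mL = 19240 μL total → factor 19240/140 = 137.43
Step 2: 260 μL + 650 μL = 910 μL total → factor 910/260 = 3.5
Step 3: 100 μL brought to 2000 μL → factor 2000/100 = 20
Step 4: 260 μL brought to 3900 μL → factor 3900/260 = 15
Overall dilution factor = 137.43 × 3.5 × 20 × 15 = 1.443 × 10^5
Final = 8.00 × 10^6 PFU/mL / 1.443 × 10^5 = 55.4 PFU/mL

55.4 PFU/mL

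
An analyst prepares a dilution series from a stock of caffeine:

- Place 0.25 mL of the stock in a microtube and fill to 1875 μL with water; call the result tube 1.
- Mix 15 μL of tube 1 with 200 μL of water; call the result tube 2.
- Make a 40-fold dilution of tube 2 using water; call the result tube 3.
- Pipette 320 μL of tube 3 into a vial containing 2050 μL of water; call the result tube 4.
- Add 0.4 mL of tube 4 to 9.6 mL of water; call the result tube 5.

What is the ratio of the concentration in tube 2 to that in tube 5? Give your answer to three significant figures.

7.41 × 10^3

Step 1: 0.25 mL brought to 1875 μL → factor 1.875/0.25 = 7.5
Step 2: 15 μL + 200 μL = 215 μL total → factor 215/15 = 14.333
Step 3: 40-fold → factor 40
Step 4: 320 μL + 2050 μL = 2370 μL total → factor 2370/320 = 7.4062
Step 5: 0.4 mL + 9.6 mL = 10 mL total → factor 10/0.4 = 25
Dilution factor to tube 2 = 107.5; to tube 5 = 7.9617 × 10^5
[tube 2]/[tube 5] = (factor to tube 5)/(factor to tube 2) = 7.9617 × 10^5/107.5 = 7.41 × 10^3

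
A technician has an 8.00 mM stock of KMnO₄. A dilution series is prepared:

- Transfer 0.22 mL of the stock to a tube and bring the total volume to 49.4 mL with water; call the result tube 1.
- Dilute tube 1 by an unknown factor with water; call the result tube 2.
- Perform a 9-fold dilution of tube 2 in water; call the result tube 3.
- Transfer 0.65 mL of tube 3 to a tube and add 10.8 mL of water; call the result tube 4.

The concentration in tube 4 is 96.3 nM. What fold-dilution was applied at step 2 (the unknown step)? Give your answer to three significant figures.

2.33-fold

Step 1: 0.22 mL brought to 49.4 mL → factor 49.4/0.22 = 224.55
Step 2: unknown factor x
Step 3: 9-fold → factor 9
Step 4: 0.65 mL + 10.8 mL = 11.45 mL total → factor 11.45/0.65 = 17.615
Product of known-step factors = 35599
Overall factor = 8.00 mM / (96.3 nM) = 83074
x = 83074 / 35599 = 2.33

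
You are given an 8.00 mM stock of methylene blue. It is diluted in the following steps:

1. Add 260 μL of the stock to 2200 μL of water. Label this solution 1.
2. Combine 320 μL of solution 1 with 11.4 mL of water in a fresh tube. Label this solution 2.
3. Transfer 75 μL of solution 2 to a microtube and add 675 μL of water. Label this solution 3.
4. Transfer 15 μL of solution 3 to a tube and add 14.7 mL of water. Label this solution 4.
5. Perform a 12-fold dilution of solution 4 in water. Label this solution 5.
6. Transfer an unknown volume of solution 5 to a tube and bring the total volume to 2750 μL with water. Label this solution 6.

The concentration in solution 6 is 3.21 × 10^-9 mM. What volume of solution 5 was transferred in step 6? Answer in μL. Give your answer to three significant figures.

45.0 μL

Step 1: 260 μL + 2200 μL = 2460 μL total → factor 2460/260 = 9.4615
Step 2: 320 μL + 11.4 mL = 11720 μL total → factor 11720/320 = 36.625
Step 3: 75 μL + 675 μL = 750 μL total → factor 750/75 = 10
Step 4: 15 μL + 14.7 mL = 14715 μL total → factor 14715/15 = 981
Step 5: 12-fold → factor 12
Step 6: v brought to 2750 μL → factor = 2750 μL/v
Product of known-step factors = 4.0793 × 10^7
Overall factor = 8.00 mM / (3.21 × 10^-9 mM) = 2.4922 × 10^9
Step-6 factor = 2.4922 × 10^9 / 4.0793 × 10^7 = 61.094
v = 2750 μL / 61.094 = 45.0 μL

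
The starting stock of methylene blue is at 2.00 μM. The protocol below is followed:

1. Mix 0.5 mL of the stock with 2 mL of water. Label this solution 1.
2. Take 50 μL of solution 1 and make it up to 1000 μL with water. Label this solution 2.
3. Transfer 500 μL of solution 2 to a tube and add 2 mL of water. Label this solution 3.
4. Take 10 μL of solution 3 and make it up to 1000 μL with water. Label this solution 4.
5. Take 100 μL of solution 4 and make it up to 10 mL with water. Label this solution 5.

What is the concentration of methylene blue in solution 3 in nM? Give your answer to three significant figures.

4.00 nM

Step 1: 0.5 mL + 2 mL = 2.5 mL total → factor 2.5/0.5 = 5
Step 2: 50 μL brought to 1000 μL → factor 1000/50 = 20
Step 3: 500 μL + 2 mL = 2500 μL total → factor 2500/500 = 5
Dilution factor through solution 3 = 5 × 20 × 5 = 500
[solution 3] = 2.00 μM / 500 = 0.004000 μM = 4.00 nM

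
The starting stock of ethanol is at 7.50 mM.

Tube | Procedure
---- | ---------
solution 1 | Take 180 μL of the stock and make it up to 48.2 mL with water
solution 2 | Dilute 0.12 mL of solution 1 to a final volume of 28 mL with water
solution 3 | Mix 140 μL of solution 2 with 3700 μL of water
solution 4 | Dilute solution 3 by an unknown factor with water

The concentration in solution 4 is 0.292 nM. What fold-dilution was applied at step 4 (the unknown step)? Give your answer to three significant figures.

Step 1: 180 μL brought to 48.2 mL → factor 48200/180 = 267.78
Step 2: 0.12 mL brought to 28 mL → factor 28/0.12 = 233.33
Step 3: 140 μL + 3700 μL = 3840 μL total → factor 3840/140 = 27.429
Step 4: unknown factor x
Product of known-step factors = 1.7138 × 10^6
Overall factor = 7.50 mM / (0.292 nM) = 2.5685 × 10^7
x = 2.5685 × 10^7 / 1.7138 × 10^6 = 15.0

15.0-fold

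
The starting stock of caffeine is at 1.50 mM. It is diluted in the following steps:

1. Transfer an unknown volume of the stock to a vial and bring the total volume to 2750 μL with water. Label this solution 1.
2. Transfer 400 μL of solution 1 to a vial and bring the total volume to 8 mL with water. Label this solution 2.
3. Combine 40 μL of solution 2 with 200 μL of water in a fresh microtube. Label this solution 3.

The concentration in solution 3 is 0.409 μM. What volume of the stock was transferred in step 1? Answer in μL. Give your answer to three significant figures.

Step 1: v brought to 2750 μL → factor = 2750 μL/v
Step 2: 400 μL brought to 8 mL → factor 8000/400 = 20
Step 3: 40 μL + 200 μL = 240 μL total → factor 240/40 = 6
Product of known-step factors = 120
Overall factor = 1.50 mM / (0.409 μM) = 3667.5
Step-1 factor = 3667.5 / 120 = 30.562
v = 2750 μL / 30.562 = 90.0 μL

90.0 μL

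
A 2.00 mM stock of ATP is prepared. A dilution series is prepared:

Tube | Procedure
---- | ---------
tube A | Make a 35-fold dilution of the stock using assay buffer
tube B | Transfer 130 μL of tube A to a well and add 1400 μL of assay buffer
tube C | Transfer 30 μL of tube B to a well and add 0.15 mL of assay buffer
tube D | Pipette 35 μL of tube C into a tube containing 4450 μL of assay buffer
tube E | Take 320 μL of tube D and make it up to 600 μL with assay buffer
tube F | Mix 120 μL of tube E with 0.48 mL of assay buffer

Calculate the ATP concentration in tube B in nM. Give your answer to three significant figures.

4.86 × 10^3 nM

Step 1: 35-fold → factor 35
Step 2: 130 μL + 1400 μL = 1530 μL total → factor 1530/130 = 11.769
Dilution factor through tube B = 35 × 11.769 = 411.92
[tube B] = 2.00 mM / 411.92 = 0.004855 mM = 4.86 × 10^3 nM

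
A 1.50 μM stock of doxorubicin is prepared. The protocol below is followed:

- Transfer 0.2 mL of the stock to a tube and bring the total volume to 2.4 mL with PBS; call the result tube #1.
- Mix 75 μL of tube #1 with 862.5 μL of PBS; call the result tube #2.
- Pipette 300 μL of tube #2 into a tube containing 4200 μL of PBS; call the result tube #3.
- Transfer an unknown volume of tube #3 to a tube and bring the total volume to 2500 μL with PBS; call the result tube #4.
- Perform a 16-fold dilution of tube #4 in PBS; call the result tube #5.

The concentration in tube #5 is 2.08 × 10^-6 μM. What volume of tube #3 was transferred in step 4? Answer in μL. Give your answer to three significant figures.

125 μL

Step 1: 0.2 mL brought to 2.4 mL → factor 2.4/0.2 = 12
Step 2: 75 μL + 862.5 μL = 937.5 μL total → factor 937.5/75 = 12.5
Step 3: 300 μL + 4200 μL = 4500 μL total → factor 4500/300 = 15
Step 4: v brought to 2500 μL → factor = 2500 μL/v
Step 5: 16-fold → factor 16
Product of known-step factors = 36000
Overall factor = 1.50 μM / (2.08 × 10^-6 μM) = 7.2115 × 10^5
Step-4 factor = 7.2115 × 10^5 / 36000 = 20.032
v = 2500 μL / 20.032 = 125 μL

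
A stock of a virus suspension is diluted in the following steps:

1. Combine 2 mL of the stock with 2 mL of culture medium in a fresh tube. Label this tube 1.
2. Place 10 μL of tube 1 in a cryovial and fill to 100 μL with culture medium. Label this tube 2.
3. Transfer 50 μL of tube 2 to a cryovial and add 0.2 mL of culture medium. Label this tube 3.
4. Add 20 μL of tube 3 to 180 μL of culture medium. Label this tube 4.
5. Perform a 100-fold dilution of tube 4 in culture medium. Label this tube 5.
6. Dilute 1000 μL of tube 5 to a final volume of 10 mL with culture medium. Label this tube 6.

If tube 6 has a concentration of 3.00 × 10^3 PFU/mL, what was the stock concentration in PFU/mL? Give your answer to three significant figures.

Step 1: 2 mL + 2 mL = 4 mL total → factor 4/2 = 2
Step 2: 10 μL brought to 100 μL → factor 100/10 = 10
Step 3: 50 μL + 0.2 mL = 250 μL total → factor 250/50 = 5
Step 4: 20 μL + 180 μL = 200 μL total → factor 200/20 = 10
Step 5: 100-fold → factor 100
Step 6: 1000 μL brought to 10 mL → factor 10000/1000 = 10
Overall dilution factor = 2 × 10 × 5 × 10 × 100 × 10 = 1 × 10^6
Stock = 3.00 × 10^3 PFU/mL × 1 × 10^6 = 3.00 × 10^9 PFU/mL

3.00 × 10^9 PFU/mL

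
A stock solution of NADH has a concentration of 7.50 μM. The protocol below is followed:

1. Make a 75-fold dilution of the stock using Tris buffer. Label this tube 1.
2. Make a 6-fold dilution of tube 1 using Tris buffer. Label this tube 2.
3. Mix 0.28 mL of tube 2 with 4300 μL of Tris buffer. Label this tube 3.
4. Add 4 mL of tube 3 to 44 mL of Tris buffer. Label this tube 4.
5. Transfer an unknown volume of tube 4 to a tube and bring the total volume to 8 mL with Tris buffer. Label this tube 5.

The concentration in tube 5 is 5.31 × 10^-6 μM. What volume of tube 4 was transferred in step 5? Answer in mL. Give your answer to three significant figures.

0.500 mL

Step 1: 75-fold → factor 75
Step 2: 6-fold → factor 6
Step 3: 0.28 mL + 4300 μL = 4.58 mL total → factor 4.58/0.28 = 16.357
Step 4: 4 mL + 44 mL = 48 mL total → factor 48/4 = 12
Step 5: v brought to 8 mL → factor = 8 mL/v
Product of known-step factors = 88329
Overall factor = 7.50 μM / (5.31 × 10^-6 μM) = 1.4124 × 10^6
Step-5 factor = 1.4124 × 10^6 / 88329 = 15.991
v = 8 mL / 15.991 = 0.500 mL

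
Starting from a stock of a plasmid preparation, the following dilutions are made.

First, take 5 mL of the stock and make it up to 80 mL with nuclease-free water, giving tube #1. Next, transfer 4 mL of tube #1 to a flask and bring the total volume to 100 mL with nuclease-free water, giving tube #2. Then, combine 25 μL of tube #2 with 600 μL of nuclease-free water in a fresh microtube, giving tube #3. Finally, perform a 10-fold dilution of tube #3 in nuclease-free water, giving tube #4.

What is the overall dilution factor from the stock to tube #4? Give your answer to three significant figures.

Step 1: 5 mL brought to 80 mL → factor 80/5 = 16
Step 2: 4 mL brought to 100 mL → factor 100/4 = 25
Step 3: 25 μL + 600 μL = 625 μL total → factor 625/25 = 25
Step 4: 10-fold → factor 10
Overall dilution factor = 16 × 25 × 25 × 10 = 1 × 10^5

1.00 × 10^5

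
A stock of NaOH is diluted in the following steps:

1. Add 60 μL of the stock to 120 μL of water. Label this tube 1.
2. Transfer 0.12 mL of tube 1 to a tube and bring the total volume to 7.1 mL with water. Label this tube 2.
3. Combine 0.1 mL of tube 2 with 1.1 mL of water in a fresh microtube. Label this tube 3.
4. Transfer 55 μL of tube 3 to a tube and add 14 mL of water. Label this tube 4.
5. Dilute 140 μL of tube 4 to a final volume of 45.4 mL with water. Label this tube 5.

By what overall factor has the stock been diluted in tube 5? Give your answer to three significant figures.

1.77 × 10^8

Step 1: 60 μL + 120 μL = 180 μL total → factor 180/60 = 3
Step 2: 0.12 mL brought to 7.1 mL → factor 7.1/0.12 = 59.167
Step 3: 0.1 mL + 1.1 mL = 1.2 mL total → factor 1.2/0.1 = 12
Step 4: 55 μL + 14 mL = 14055 μL total → factor 14055/55 = 255.55
Step 5: 140 μL brought to 45.4 mL → factor 45400/140 = 324.29
Overall dilution factor = 3 × 59.167 × 12 × 255.55 × 324.29 = 1.7651 × 10^8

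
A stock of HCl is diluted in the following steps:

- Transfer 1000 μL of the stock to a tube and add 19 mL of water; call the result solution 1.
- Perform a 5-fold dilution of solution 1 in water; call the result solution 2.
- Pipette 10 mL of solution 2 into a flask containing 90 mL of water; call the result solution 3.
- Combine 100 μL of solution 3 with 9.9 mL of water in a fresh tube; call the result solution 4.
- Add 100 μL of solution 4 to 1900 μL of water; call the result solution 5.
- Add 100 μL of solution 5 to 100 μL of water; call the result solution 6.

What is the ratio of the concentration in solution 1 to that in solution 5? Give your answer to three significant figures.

Step 1: 1000 μL + 19 mL = 20000 μL total → factor 20000/1000 = 20
Step 2: 5-fold → factor 5
Step 3: 10 mL + 90 mL = 100 mL total → factor 100/10 = 10
Step 4: 100 μL + 9.9 mL = 10000 μL total → factor 10000/100 = 100
Step 5: 100 μL + 1900 μL = 2000 μL total → factor 2000/100 = 20
Dilution factor to solution 1 = 20; to solution 5 = 2 × 10^6
[solution 1]/[solution 5] = (factor to solution 5)/(factor to solution 1) = 2 × 10^6/20 = 1.00 × 10^5

1.00 × 10^5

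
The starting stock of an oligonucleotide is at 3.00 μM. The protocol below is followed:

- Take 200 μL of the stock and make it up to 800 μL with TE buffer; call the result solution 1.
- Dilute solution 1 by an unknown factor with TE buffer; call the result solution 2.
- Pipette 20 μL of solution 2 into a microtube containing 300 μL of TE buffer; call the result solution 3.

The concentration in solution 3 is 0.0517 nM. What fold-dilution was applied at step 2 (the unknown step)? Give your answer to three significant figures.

907-fold

Step 1: 200 μL brought to 800 μL → factor 800/200 = 4
Step 2: unknown factor x
Step 3: 20 μL + 300 μL = 320 μL total → factor 320/20 = 16
Product of known-step factors = 64
Overall factor = 3.00 μM / (0.0517 nM) = 58027
x = 58027 / 64 = 907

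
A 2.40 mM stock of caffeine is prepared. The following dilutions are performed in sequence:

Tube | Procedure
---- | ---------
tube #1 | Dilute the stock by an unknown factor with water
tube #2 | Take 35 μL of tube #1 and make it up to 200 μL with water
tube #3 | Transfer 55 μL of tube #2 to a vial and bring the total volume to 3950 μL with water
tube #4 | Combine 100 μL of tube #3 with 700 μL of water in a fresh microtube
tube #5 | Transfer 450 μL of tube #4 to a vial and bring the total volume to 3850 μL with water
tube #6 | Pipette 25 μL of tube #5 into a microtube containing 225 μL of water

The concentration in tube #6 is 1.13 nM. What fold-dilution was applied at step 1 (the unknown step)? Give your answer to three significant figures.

Step 1: unknown factor x
Step 2: 35 μL brought to 200 μL → factor 200/35 = 5.7143
Step 3: 55 μL brought to 3950 μL → factor 3950/55 = 71.818
Step 4: 100 μL + 700 μL = 800 μL total → factor 800/100 = 8
Step 5: 450 μL brought to 3850 μL → factor 3850/450 = 8.5556
Step 6: 25 μL + 225 μL = 250 μL total → factor 250/25 = 10
Product of known-step factors = 2.8089 × 10^5
Overall factor = 2.40 mM / (1.13 nM) = 2.1239 × 10^6
x = 2.1239 × 10^6 / 2.8089 × 10^5 = 7.56

7.56-fold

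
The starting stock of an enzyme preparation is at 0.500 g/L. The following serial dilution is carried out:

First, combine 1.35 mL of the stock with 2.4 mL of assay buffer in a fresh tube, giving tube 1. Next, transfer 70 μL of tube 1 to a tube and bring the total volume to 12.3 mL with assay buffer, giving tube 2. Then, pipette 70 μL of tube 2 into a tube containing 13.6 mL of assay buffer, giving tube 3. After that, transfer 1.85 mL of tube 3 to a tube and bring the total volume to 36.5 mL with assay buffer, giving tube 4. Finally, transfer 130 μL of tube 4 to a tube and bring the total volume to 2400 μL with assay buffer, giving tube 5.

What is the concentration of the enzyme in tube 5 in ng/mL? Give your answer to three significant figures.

0.0144 ng/mL

Step 1: 1.35 mL + 2.4 mL = 3.75 mL total → factor 3.75/1.35 = 2.7778
Step 2: 70 μL brought to 12.3 mL → factor 12300/70 = 175.71
Step 3: 70 μL + 13.6 mL = 13670 μL total → factor 13670/70 = 195.29
Step 4: 1.85 mL brought to 36.5 mL → factor 36.5/1.85 = 19.73
Step 5: 130 μL brought to 2400 μL → factor 2400/130 = 18.462
Overall dilution factor = 2.7778 × 175.71 × 195.29 × 19.73 × 18.462 = 3.4719 × 10^7
Final = 0.500 g/L / 3.4719 × 10^7 = 1.440 × 10^-8 g/L = 0.0144 ng/mL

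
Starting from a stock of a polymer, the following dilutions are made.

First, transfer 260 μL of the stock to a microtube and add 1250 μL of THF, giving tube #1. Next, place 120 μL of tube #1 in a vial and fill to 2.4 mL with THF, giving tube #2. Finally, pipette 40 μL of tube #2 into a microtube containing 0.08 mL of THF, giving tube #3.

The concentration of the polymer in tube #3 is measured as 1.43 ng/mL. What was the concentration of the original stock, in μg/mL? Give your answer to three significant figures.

0.498 μg/mL

Step 1: 260 μL + 1250 μL = 1510 μL total → factor 1510/260 = 5.8077
Step 2: 120 μL brought to 2.4 mL → factor 2400/120 = 20
Step 3: 40 μL + 0.08 mL = 120 μL total → factor 120/40 = 3
Overall dilution factor = 5.8077 × 20 × 3 = 348.46
Stock = 1.43 ng/mL × 348.46 = 498.3 ng/mL = 0.498 μg/mL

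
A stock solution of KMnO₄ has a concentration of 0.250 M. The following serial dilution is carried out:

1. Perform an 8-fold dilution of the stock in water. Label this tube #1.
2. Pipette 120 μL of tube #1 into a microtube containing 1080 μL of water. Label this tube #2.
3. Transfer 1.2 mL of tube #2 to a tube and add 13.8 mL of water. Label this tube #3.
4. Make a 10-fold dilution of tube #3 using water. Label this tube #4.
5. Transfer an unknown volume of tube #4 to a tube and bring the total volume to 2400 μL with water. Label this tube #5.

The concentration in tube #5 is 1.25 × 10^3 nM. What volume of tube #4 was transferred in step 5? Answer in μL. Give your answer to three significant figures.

120 μL

Step 1: 8-fold → factor 8
Step 2: 120 μL + 1080 μL = 1200 μL total → factor 1200/120 = 10
Step 3: 1.2 mL + 13.8 mL = 15 mL total → factor 15/1.2 = 12.5
Step 4: 10-fold → factor 10
Step 5: v brought to 2400 μL → factor = 2400 μL/v
Product of known-step factors = 10000
Overall factor = 0.250 M / (1.25 × 10^3 nM) = 2 × 10^5
Step-5 factor = 2 × 10^5 / 10000 = 20
v = 2400 μL / 20 = 120 μL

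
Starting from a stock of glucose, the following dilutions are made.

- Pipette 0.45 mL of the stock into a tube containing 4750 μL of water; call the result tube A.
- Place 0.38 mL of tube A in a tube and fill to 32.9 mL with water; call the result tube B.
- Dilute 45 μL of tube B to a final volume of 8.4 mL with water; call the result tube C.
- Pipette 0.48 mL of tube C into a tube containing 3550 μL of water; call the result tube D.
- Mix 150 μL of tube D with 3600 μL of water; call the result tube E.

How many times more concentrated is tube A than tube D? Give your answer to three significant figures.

1.36 × 10^5

Step 1: 0.45 mL + 4750 μL = 5.2 mL total → factor 5.2/0.45 = 11.556
Step 2: 0.38 mL brought to 32.9 mL → factor 32.9/0.38 = 86.579
Step 3: 45 μL brought to 8.4 mL → factor 8400/45 = 186.67
Step 4: 0.48 mL + 3550 μL = 4.03 mL total → factor 4.03/0.48 = 8.3958
Dilution factor to tube A = 11.556; to tube D = 1.568 × 10^6
[tube A]/[tube D] = (factor to tube D)/(factor to tube A) = 1.568 × 10^6/11.556 = 1.36 × 10^5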